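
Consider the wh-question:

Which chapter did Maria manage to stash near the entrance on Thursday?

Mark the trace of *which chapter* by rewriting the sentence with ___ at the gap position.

In situ: Maria did manage to stash which chapter near the entrance on Thursday.
The filler 'which chapter' is interpreted as the direct object of 'stash'. The gap is right after 'stash'.

Which chapter did Maria manage to stash ___ near the entrance on Thursday?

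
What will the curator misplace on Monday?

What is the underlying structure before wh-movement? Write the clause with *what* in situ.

The filler 'what' is interpreted as the direct object of 'misplace'. Wh-movement fronts it, leaving a gap right after 'misplace':
What will the curator misplace ___ on Monday?

The curator will misplace what on Monday.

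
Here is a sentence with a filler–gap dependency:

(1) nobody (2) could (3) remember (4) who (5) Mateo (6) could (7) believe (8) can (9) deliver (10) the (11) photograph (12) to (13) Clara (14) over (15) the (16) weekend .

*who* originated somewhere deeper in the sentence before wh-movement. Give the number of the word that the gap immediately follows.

7

In situ: Mateo could believe who can deliver the photograph to Clara over the weekend.
The filler 'who' is interpreted as the subject of the clause embedded under 'believe'. Wh-movement fronts it, leaving a gap right after 'believe':
Nobody could remember who Mateo could believe ___ can deliver the photograph to Clara over the weekend.
'believe' is word 7.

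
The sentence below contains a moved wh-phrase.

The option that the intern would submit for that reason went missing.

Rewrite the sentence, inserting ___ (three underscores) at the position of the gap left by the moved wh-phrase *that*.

The filler 'that' is interpreted as the direct object of 'submit'. The gap is right after 'submit'.

The option that the intern would submit ___ for that reason went missing.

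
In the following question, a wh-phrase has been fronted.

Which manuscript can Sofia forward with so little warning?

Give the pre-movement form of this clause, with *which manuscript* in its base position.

'which manuscript' functions as the direct object of 'forward'. It moves to the left edge, and the trace sits right after 'forward':
Which manuscript can Sofia forward ___ with so little warning?

Sofia can forward which manuscript with so little warning.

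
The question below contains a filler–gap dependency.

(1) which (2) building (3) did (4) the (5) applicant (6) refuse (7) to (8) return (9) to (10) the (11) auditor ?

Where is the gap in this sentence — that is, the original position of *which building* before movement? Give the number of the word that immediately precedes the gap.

Pre-movement form: The applicant did refuse to return which building to the auditor.
The filler 'which building' is interpreted as the direct object of 'return'. It moves to the left edge, and the trace sits right after 'return':
Which building did the applicant refuse to return ___ to the auditor?
'return' is word 8.

8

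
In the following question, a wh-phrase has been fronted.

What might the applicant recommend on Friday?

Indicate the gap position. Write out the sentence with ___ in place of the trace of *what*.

What might the applicant recommend ___ on Friday?

Underlying clause: The applicant might recommend what on Friday.
The filler 'what' is interpreted as the direct object of 'recommend'. The gap is right after 'recommend'.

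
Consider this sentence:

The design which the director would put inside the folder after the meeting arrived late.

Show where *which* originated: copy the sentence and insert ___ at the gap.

The filler 'which' is interpreted as the direct object of 'put'. The gap is right after 'put'.

The design which the director would put ___ inside the folder after the meeting arrived late.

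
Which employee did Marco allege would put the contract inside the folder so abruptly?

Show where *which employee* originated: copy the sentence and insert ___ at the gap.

Which employee did Marco allege ___ would put the contract inside the folder so abruptly?

Before movement: Marco did allege which employee would put the contract inside the folder so abruptly.
The filler 'which employee' is interpreted as the subject of the clause embedded under 'allege'. The gap is right after 'allege'.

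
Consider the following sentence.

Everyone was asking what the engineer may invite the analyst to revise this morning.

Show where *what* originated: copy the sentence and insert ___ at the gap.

Underlying clause: The engineer may invite the analyst to revise what this morning.
'what' is the direct object of 'revise'. The gap is right after 'revise'.

Everyone was asking what the engineer may invite the analyst to revise ___ this morning.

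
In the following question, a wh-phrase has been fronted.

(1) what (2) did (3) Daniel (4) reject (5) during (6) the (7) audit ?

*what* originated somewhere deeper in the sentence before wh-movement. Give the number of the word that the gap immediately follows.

4

Pre-movement form: Daniel did reject what during the audit.
'what' functions as the direct object of 'reject'. Fronting leaves a gap immediately after 'reject':
What did Daniel reject ___ during the audit?
'reject' is word 4.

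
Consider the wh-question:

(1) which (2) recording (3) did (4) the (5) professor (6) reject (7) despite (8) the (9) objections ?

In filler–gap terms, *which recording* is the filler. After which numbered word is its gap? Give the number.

Underlying clause: The professor did reject which recording despite the objections.
'which recording' functions as the direct object of 'reject'. It moves to the left edge, and the trace sits right after 'reject':
Which recording did the professor reject ___ despite the objections?
'reject' is word 6.

6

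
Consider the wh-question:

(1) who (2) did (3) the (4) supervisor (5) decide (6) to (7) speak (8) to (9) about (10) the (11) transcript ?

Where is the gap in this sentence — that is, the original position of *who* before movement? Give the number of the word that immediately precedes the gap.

In situ: The supervisor did decide to speak to who about the transcript.
'who' functions as the object of the preposition 'to'. Fronting leaves a gap immediately after 'to':
Who did the supervisor decide to speak to ___ about the transcript?
'to' is word 8.

8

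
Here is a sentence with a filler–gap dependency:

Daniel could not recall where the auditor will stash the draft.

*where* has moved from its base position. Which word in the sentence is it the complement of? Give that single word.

stash

Underlying clause: The auditor will stash the draft where.
'where' is the locative complement of 'stash'. Wh-movement fronts it, leaving a gap right after 'draft':
Daniel could not recall where the auditor will stash the draft ___.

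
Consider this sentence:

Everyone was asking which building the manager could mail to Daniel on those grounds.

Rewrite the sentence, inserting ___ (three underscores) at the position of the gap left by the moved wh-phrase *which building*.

Everyone was asking which building the manager could mail ___ to Daniel on those grounds.

Underlying clause: The manager could mail which building to Daniel on those grounds.
The filler 'which building' is interpreted as the direct object of 'mail'. The gap is right after 'mail'.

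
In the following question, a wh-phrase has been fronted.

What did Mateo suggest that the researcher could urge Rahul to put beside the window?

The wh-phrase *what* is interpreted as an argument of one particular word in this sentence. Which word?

put

Before movement: Mateo did suggest that the researcher could urge Rahul to put what beside the window.
'what' functions as the direct object of 'put'. Fronting leaves a gap immediately after 'put':
What did Mateo suggest that the researcher could urge Rahul to put ___ beside the window?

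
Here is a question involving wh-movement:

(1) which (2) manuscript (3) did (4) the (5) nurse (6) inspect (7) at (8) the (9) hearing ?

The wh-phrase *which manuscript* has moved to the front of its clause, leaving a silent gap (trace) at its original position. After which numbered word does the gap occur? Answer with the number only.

Pre-movement form: The nurse did inspect which manuscript at the hearing.
'which manuscript' is the direct object of 'inspect'. Wh-movement fronts it, leaving a gap right after 'inspect':
Which manuscript did the nurse inspect ___ at the hearing?
'inspect' is word 6.

6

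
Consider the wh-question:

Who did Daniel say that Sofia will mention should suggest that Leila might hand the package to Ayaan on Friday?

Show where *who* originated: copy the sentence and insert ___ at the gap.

Who did Daniel say that Sofia will mention ___ should suggest that Leila might hand the package to Ayaan on Friday?

Pre-movement form: Daniel did say that Sofia will mention who should suggest that Leila might hand the package to Ayaan on Friday.
The filler 'who' is interpreted as the subject of the clause embedded under 'mention'. The gap is right after 'mention'.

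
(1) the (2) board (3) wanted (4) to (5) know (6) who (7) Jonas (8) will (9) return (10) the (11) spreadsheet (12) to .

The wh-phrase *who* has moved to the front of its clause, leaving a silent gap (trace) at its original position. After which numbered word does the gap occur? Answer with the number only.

Before movement: Jonas will return the spreadsheet to who.
The filler 'who' is interpreted as the object of the preposition 'to' (recipient of 'return'). Wh-movement fronts it, leaving a gap right after 'to':
The board wanted to know who Jonas will return the spreadsheet to ___.
'to' is word 12.

12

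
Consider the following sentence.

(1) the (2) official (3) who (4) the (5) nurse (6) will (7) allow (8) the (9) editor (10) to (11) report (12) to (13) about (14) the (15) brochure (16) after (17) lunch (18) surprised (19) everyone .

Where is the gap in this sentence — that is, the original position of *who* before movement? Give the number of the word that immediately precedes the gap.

The filler 'who' is interpreted as the object of the preposition 'to'. Fronting leaves a gap immediately after 'to':
The official who the nurse will allow the editor to report to ___ about the brochure after lunch surprised everyone.
'to' is word 12.

12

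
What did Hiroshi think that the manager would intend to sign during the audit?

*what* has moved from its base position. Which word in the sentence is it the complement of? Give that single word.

sign

In situ: Hiroshi did think that the manager would intend to sign what during the audit.
'what' functions as the direct object of 'sign'. Fronting leaves a gap immediately after 'sign':
What did Hiroshi think that the manager would intend to sign ___ during the audit?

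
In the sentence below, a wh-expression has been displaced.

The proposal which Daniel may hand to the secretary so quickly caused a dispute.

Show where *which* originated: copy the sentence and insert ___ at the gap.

'which' is the direct object of 'hand'. The gap is right after 'hand'.

The proposal which Daniel may hand ___ to the secretary so quickly caused a dispute.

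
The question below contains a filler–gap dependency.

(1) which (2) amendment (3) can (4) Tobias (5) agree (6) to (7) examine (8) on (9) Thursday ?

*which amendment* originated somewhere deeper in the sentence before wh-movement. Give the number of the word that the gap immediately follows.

Underlying clause: Tobias can agree to examine which amendment on Thursday.
The filler 'which amendment' is interpreted as the direct object of 'examine'. Fronting leaves a gap immediately after 'examine':
Which amendment can Tobias agree to examine ___ on Thursday?
'examine' is word 7.

7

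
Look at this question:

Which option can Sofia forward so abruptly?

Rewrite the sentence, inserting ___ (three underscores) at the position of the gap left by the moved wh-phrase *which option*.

Which option can Sofia forward ___ so abruptly?

Underlying clause: Sofia can forward which option so abruptly.
'which option' functions as the direct object of 'forward'. The gap is right after 'forward'.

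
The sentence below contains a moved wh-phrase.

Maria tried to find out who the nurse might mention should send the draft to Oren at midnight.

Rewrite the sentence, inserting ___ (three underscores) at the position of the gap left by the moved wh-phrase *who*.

Underlying clause: The nurse might mention who should send the draft to Oren at midnight.
The filler 'who' is interpreted as the subject of the clause embedded under 'mention'. The gap is right after 'mention'.

Maria tried to find out who the nurse might mention ___ should send the draft to Oren at midnight.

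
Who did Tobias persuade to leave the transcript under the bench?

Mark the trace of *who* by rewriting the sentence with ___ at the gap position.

Pre-movement form: Tobias did persuade who to leave the transcript under the bench.
The filler 'who' is interpreted as the direct object of 'persuade'. The gap is right after 'persuade'.

Who did Tobias persuade ___ to leave the transcript under the bench?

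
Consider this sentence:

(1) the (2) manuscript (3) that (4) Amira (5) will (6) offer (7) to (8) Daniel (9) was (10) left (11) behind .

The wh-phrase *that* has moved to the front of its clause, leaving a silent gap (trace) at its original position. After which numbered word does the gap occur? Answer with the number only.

6

'that' is the direct object of 'offer'. Wh-movement fronts it, leaving a gap right after 'offer':
The manuscript that Amira will offer ___ to Daniel was left behind.
'offer' is word 6.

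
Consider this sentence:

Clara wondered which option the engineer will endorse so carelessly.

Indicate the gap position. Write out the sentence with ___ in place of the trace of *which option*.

In situ: The engineer will endorse which option so carelessly.
The filler 'which option' is interpreted as the direct object of 'endorse'. The gap is right after 'endorse'.

Clara wondered which option the engineer will endorse ___ so carelessly.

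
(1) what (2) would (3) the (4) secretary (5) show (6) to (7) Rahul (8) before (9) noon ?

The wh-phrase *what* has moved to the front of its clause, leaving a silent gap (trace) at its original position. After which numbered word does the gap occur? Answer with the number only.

5

In situ: The secretary would show what to Rahul before noon.
The filler 'what' is interpreted as the direct object of 'show'. Fronting leaves a gap immediately after 'show':
What would the secretary show ___ to Rahul before noon?
'show' is word 5.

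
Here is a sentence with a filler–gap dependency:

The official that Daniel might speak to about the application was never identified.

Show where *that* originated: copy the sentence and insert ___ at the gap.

The official that Daniel might speak to ___ about the application was never identified.

'that' is the object of the preposition 'to'. The gap is right after 'to'.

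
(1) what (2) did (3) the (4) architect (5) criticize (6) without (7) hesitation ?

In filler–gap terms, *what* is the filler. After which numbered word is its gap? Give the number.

Pre-movement form: The architect did criticize what without hesitation.
'what' functions as the direct object of 'criticize'. Wh-movement fronts it, leaving a gap right after 'criticize':
What did the architect criticize ___ without hesitation?
'criticize' is word 5.

5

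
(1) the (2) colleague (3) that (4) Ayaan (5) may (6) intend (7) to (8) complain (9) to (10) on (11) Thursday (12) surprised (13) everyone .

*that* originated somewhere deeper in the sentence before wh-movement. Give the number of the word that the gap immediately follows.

9

'that' functions as the object of the preposition 'to'. Fronting leaves a gap immediately after 'to':
The colleague that Ayaan may intend to complain to ___ on Thursday surprised everyone.
'to' is word 9.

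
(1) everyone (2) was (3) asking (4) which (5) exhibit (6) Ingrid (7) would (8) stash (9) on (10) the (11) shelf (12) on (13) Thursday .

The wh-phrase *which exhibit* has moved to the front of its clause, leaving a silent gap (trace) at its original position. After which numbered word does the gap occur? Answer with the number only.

8

Before movement: Ingrid would stash which exhibit on the shelf on Thursday.
'which exhibit' is the direct object of 'stash'. It moves to the left edge, and the trace sits right after 'stash':
Everyone was asking which exhibit Ingrid would stash ___ on the shelf on Thursday.
'stash' is word 8.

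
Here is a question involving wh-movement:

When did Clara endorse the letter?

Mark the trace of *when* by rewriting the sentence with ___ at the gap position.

When did Clara endorse the letter ___?

In situ: Clara did endorse the letter when.
The filler 'when' is interpreted as the temporal adjunct. The gap is right after 'letter'.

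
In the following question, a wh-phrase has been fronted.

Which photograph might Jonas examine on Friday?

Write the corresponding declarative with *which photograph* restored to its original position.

Jonas might examine which photograph on Friday.

'which photograph' is the direct object of 'examine'. Wh-movement fronts it, leaving a gap right after 'examine':
Which photograph might Jonas examine ___ on Friday?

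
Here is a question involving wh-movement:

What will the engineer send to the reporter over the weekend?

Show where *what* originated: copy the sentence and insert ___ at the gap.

What will the engineer send ___ to the reporter over the weekend?

Pre-movement form: The engineer will send what to the reporter over the weekend.
'what' functions as the direct object of 'send'. The gap is right after 'send'.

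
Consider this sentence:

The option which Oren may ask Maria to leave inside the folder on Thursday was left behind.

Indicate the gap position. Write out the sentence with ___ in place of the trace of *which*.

The filler 'which' is interpreted as the direct object of 'leave'. The gap is right after 'leave'.

The option which Oren may ask Maria to leave ___ inside the folder on Thursday was left behind.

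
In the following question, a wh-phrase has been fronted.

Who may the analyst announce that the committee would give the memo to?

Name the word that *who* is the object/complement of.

Before movement: The analyst may announce that the committee would give the memo to who.
The filler 'who' is interpreted as the object of the preposition 'to' (recipient of 'give'). It moves to the left edge, and the trace sits right after 'to':
Who may the analyst announce that the committee would give the memo to ___?

to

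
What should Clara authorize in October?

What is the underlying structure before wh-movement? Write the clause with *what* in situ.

Clara should authorize what in October.

'what' is the direct object of 'authorize'. Wh-movement fronts it, leaving a gap right after 'authorize':
What should Clara authorize ___ in October?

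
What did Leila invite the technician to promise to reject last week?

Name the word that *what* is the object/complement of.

In situ: Leila did invite the technician to promise to reject what last week.
'what' functions as the direct object of 'reject'. Fronting leaves a gap immediately after 'reject':
What did Leila invite the technician to promise to reject ___ last week?

reject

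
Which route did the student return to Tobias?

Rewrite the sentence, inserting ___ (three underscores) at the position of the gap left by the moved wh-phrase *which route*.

Underlying clause: The student did return which route to Tobias.
'which route' is the direct object of 'return'. The gap is right after 'return'.

Which route did the student return ___ to Tobias?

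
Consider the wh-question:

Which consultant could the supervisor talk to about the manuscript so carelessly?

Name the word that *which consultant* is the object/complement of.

to

Pre-movement form: The supervisor could talk to which consultant about the manuscript so carelessly.
'which consultant' is the object of the preposition 'to'. Fronting leaves a gap immediately after 'to':
Which consultant could the supervisor talk to ___ about the manuscript so carelessly?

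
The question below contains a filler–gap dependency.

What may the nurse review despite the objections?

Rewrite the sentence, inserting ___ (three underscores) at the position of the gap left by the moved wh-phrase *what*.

What may the nurse review ___ despite the objections?

In situ: The nurse may review what despite the objections.
'what' functions as the direct object of 'review'. The gap is right after 'review'.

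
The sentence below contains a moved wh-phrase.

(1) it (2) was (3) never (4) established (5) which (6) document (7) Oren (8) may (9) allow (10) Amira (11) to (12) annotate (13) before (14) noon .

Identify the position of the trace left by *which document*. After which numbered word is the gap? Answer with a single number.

12

In situ: Oren may allow Amira to annotate which document before noon.
'which document' functions as the direct object of 'annotate'. Wh-movement fronts it, leaving a gap right after 'annotate':
It was never established which document Oren may allow Amira to annotate ___ before noon.
'annotate' is word 12.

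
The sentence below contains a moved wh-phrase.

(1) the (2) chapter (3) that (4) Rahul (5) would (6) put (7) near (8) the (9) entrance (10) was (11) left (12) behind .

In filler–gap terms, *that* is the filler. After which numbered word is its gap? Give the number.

'that' functions as the direct object of 'put'. It moves to the left edge, and the trace sits right after 'put':
The chapter that Rahul would put ___ near the entrance was left behind.
'put' is word 6.

6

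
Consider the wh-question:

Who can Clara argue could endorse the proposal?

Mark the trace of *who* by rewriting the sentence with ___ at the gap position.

Pre-movement form: Clara can argue who could endorse the proposal.
'who' is the subject of the clause embedded under 'argue'. The gap is right after 'argue'.

Who can Clara argue ___ could endorse the proposal?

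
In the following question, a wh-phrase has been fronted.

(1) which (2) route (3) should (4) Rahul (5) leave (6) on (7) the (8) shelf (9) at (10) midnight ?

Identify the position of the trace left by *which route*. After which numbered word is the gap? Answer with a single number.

In situ: Rahul should leave which route on the shelf at midnight.
'which route' is the direct object of 'leave'. It moves to the left edge, and the trace sits right after 'leave':
Which route should Rahul leave ___ on the shelf at midnight?
'leave' is word 5.

5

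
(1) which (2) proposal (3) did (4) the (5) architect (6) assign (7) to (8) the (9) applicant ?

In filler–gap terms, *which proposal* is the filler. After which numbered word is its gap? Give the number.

6

In situ: The architect did assign which proposal to the applicant.
'which proposal' is the direct object of 'assign'. Fronting leaves a gap immediately after 'assign':
Which proposal did the architect assign ___ to the applicant?
'assign' is word 6.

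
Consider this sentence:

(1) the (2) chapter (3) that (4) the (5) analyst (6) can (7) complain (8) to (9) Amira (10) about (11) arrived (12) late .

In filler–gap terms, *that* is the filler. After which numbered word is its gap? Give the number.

10

'that' is the object of the preposition 'about'. Wh-movement fronts it, leaving a gap right after 'about':
The chapter that the analyst can complain to Amira about ___ arrived late.
'about' is word 10.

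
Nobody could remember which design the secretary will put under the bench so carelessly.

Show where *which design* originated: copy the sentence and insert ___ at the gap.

Underlying clause: The secretary will put which design under the bench so carelessly.
'which design' is the direct object of 'put'. The gap is right after 'put'.

Nobody could remember which design the secretary will put ___ under the bench so carelessly.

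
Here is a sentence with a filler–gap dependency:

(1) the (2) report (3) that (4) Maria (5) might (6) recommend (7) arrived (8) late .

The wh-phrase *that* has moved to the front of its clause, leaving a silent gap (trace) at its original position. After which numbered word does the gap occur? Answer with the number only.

6

'that' is the direct object of 'recommend'. It moves to the left edge, and the trace sits right after 'recommend':
The report that Maria might recommend ___ arrived late.
'recommend' is word 6.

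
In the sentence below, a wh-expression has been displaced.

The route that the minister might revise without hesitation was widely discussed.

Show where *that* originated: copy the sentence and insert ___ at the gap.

The route that the minister might revise ___ without hesitation was widely discussed.

The filler 'that' is interpreted as the direct object of 'revise'. The gap is right after 'revise'.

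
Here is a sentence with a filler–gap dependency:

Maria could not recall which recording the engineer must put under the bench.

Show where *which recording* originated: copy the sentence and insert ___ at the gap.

Maria could not recall which recording the engineer must put ___ under the bench.

Pre-movement form: The engineer must put which recording under the bench.
The filler 'which recording' is interpreted as the direct object of 'put'. The gap is right after 'put'.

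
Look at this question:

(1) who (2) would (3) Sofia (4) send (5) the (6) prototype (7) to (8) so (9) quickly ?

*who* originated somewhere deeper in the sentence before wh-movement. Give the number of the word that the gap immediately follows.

7

Pre-movement form: Sofia would send the prototype to who so quickly.
'who' is the object of the preposition 'to' (recipient of 'send'). It moves to the left edge, and the trace sits right after 'to':
Who would Sofia send the prototype to ___ so quickly?
'to' is word 7.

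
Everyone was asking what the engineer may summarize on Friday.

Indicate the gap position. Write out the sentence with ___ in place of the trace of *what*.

Everyone was asking what the engineer may summarize ___ on Friday.

Underlying clause: The engineer may summarize what on Friday.
The filler 'what' is interpreted as the direct object of 'summarize'. The gap is right after 'summarize'.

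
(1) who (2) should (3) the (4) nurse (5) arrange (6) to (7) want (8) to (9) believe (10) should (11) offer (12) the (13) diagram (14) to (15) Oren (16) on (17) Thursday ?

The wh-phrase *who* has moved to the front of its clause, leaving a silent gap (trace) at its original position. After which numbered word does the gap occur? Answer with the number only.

9

Underlying clause: The nurse should arrange to want to believe who should offer the diagram to Oren on Thursday.
'who' is the subject of the clause embedded under 'believe'. It moves to the left edge, and the trace sits right after 'believe':
Who should the nurse arrange to want to believe ___ should offer the diagram to Oren on Thursday?
'believe' is word 9.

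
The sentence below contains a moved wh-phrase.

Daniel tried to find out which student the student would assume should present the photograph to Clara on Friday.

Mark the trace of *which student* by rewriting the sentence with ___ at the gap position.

Daniel tried to find out which student the student would assume ___ should present the photograph to Clara on Friday.

Before movement: The student would assume which student should present the photograph to Clara on Friday.
'which student' functions as the subject of the clause embedded under 'assume'. The gap is right after 'assume'.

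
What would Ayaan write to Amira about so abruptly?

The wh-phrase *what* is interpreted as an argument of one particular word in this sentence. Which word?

Pre-movement form: Ayaan would write to Amira about what so abruptly.
'what' functions as the object of the preposition 'about'. It moves to the left edge, and the trace sits right after 'about':
What would Ayaan write to Amira about ___ so abruptly?

about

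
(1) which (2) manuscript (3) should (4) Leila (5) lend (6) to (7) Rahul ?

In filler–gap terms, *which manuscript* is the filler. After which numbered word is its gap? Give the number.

Before movement: Leila should lend which manuscript to Rahul.
'which manuscript' functions as the direct object of 'lend'. Wh-movement fronts it, leaving a gap right after 'lend':
Which manuscript should Leila lend ___ to Rahul?
'lend' is word 5.

5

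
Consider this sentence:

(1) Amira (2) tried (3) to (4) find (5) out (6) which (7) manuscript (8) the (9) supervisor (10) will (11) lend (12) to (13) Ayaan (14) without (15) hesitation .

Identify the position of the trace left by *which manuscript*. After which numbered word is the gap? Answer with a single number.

11

Pre-movement form: The supervisor will lend which manuscript to Ayaan without hesitation.
'which manuscript' functions as the direct object of 'lend'. It moves to the left edge, and the trace sits right after 'lend':
Amira tried to find out which manuscript the supervisor will lend ___ to Ayaan without hesitation.
'lend' is word 11.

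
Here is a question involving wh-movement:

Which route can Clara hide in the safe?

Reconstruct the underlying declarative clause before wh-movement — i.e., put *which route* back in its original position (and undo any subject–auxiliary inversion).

'which route' is the direct object of 'hide'. It moves to the left edge, and the trace sits right after 'hide':
Which route can Clara hide ___ in the safe?

Clara can hide which route in the safe.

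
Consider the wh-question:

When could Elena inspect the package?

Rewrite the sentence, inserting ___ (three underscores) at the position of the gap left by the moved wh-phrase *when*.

When could Elena inspect the package ___?

Underlying clause: Elena could inspect the package when.
'when' is the temporal adjunct. The gap is right after 'package'.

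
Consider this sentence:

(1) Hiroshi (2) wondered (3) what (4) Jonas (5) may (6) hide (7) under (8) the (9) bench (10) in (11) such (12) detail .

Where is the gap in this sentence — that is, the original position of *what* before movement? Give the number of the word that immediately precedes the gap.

Before movement: Jonas may hide what under the bench in such detail.
'what' is the direct object of 'hide'. It moves to the left edge, and the trace sits right after 'hide':
Hiroshi wondered what Jonas may hide ___ under the bench in such detail.
'hide' is word 6.

6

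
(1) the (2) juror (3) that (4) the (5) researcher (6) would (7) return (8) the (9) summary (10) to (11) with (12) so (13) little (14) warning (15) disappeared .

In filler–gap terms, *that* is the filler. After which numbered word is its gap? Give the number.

'that' functions as the object of the preposition 'to' (recipient of 'return'). It moves to the left edge, and the trace sits right after 'to':
The juror that the researcher would return the summary to ___ with so little warning disappeared.
'to' is word 10.

10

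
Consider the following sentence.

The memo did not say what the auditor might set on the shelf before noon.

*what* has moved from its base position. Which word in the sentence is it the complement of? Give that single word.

set

Underlying clause: The auditor might set what on the shelf before noon.
The filler 'what' is interpreted as the direct object of 'set'. It moves to the left edge, and the trace sits right after 'set':
The memo did not say what the auditor might set ___ on the shelf before noon.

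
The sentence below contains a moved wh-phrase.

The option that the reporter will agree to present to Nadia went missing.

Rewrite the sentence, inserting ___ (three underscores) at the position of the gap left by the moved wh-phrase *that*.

'that' functions as the direct object of 'present'. The gap is right after 'present'.

The option that the reporter will agree to present ___ to Nadia went missing.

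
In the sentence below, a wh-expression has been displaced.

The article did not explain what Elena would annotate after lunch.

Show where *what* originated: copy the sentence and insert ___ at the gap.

Underlying clause: Elena would annotate what after lunch.
'what' functions as the direct object of 'annotate'. The gap is right after 'annotate'.

The article did not explain what Elena would annotate ___ after lunch.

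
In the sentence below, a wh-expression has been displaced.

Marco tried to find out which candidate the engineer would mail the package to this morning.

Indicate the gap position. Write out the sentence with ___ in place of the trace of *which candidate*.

Marco tried to find out which candidate the engineer would mail the package to ___ this morning.

Pre-movement form: The engineer would mail the package to which candidate this morning.
'which candidate' functions as the object of the preposition 'to' (recipient of 'mail'). The gap is right after 'to'.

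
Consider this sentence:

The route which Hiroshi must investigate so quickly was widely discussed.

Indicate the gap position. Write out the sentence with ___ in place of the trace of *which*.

The route which Hiroshi must investigate ___ so quickly was widely discussed.

'which' functions as the direct object of 'investigate'. The gap is right after 'investigate'.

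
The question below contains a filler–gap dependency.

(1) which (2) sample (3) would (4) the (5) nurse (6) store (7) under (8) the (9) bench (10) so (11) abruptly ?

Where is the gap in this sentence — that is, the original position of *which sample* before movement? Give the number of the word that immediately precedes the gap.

6

Pre-movement form: The nurse would store which sample under the bench so abruptly.
'which sample' is the direct object of 'store'. Wh-movement fronts it, leaving a gap right after 'store':
Which sample would the nurse store ___ under the bench so abruptly?
'store' is word 6.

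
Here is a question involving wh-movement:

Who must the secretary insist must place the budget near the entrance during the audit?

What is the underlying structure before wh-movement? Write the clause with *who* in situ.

'who' functions as the subject of the clause embedded under 'insist'. Wh-movement fronts it, leaving a gap right after 'insist':
Who must the secretary insist ___ must place the budget near the entrance during the audit?

The secretary must insist who must place the budget near the entrance during the audit.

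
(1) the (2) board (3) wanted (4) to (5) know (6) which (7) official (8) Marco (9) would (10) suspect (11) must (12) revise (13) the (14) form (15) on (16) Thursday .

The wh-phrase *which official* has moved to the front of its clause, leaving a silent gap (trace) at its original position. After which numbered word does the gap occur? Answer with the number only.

10

Before movement: Marco would suspect which official must revise the form on Thursday.
The filler 'which official' is interpreted as the subject of the clause embedded under 'suspect'. It moves to the left edge, and the trace sits right after 'suspect':
The board wanted to know which official Marco would suspect ___ must revise the form on Thursday.
'suspect' is word 10.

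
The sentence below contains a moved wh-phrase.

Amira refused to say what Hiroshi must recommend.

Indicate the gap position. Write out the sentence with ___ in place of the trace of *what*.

In situ: Hiroshi must recommend what.
'what' functions as the direct object of 'recommend'. The gap is right after 'recommend'.

Amira refused to say what Hiroshi must recommend ___.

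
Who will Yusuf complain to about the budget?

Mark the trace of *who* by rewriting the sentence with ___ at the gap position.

Before movement: Yusuf will complain to who about the budget.
'who' functions as the object of the preposition 'to'. The gap is right after 'to'.

Who will Yusuf complain to ___ about the budget?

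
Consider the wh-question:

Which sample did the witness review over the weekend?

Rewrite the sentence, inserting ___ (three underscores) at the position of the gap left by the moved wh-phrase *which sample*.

Which sample did the witness review ___ over the weekend?

Underlying clause: The witness did review which sample over the weekend.
'which sample' functions as the direct object of 'review'. The gap is right after 'review'.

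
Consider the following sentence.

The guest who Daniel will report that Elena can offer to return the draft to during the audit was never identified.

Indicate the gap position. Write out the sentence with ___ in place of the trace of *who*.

'who' is the object of the preposition 'to' (recipient of 'return'). The gap is right after 'to'.

The guest who Daniel will report that Elena can offer to return the draft to ___ during the audit was never identified.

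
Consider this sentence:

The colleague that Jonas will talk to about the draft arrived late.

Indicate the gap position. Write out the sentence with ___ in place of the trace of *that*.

'that' functions as the object of the preposition 'to'. The gap is right after 'to'.

The colleague that Jonas will talk to ___ about the draft arrived late.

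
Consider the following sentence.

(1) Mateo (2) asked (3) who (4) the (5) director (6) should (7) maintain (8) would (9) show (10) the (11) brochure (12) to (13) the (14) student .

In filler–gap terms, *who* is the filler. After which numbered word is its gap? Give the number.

Underlying clause: The director should maintain who would show the brochure to the student.
'who' functions as the subject of the clause embedded under 'maintain'. Fronting leaves a gap immediately after 'maintain':
Mateo asked who the director should maintain ___ would show the brochure to the student.
'maintain' is word 7.

7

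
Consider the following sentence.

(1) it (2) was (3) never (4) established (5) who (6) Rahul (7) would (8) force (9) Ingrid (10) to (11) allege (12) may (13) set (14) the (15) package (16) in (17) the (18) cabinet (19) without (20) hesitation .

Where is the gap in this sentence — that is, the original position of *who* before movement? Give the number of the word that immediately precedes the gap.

11

Underlying clause: Rahul would force Ingrid to allege who may set the package in the cabinet without hesitation.
'who' is the subject of the clause embedded under 'allege'. Fronting leaves a gap immediately after 'allege':
It was never established who Rahul would force Ingrid to allege ___ may set the package in the cabinet without hesitation.
'allege' is word 11.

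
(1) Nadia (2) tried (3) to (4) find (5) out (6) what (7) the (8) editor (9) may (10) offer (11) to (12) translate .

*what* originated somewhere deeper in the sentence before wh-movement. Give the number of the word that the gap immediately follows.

12

Before movement: The editor may offer to translate what.
'what' is the direct object of 'translate'. It moves to the left edge, and the trace sits right after 'translate':
Nadia tried to find out what the editor may offer to translate ___.
'translate' is word 12.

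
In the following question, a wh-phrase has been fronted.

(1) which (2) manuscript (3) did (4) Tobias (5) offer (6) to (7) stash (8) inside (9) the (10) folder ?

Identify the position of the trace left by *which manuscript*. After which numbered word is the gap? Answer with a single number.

Before movement: Tobias did offer to stash which manuscript inside the folder.
'which manuscript' is the direct object of 'stash'. Fronting leaves a gap immediately after 'stash':
Which manuscript did Tobias offer to stash ___ inside the folder?
'stash' is word 7.

7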